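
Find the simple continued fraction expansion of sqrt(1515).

[38; (1, 11, 1, 76)]

Write x_i = (sqrt(1515) + m_i)/d_i with (m_0, d_0) = (0, 1). a_0 = floor(sqrt(1515)) = 38, since 38^2 = 1444 <= 1515 < 1521 = 39^2.
Iterate m_{i+1} = d_i*a_i - m_i, d_{i+1} = (1515 - m_{i+1}^2)/d_i, a_{i+1} = floor((a_0 + m_{i+1})/d_{i+1}):
  m_1 = 1*38 - 0 = 38, d_1 = (1515 - 38^2)/1 = 71/1 = 71, a_1 = floor((38 + 38)/71) = 1.
  m_2 = 71*1 - 38 = 33, d_2 = (1515 - 33^2)/71 = 426/71 = 6, a_2 = floor((38 + 33)/6) = 11.
  m_3 = 6*11 - 33 = 33, d_3 = (1515 - 33^2)/6 = 426/6 = 71, a_3 = floor((38 + 33)/71) = 1.
  m_4 = 71*1 - 33 = 38, d_4 = (1515 - 38^2)/71 = 71/71 = 1, a_4 = floor((38 + 38)/1) = 76.
  m_5 = 1*76 - 38 = 38, d_5 = (1515 - 38^2)/1 = 71/1 = 71: (m_5, d_5) = (m_1, d_1) = (38, 71), so from here the quotients repeat a_1, ..., a_4; the period length is 4.
Hence the expansion of sqrt(1515) is a_0 = 38 followed by the repeating block 1, 11, 1, 76 (period 4).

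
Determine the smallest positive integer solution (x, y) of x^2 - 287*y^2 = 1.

First expand sqrt(287) as a continued fraction. With x_i = (sqrt(287) + m_i)/d_i and (m_0, d_0) = (0, 1): a_0 = floor(sqrt(287)) = 16, since 16^2 = 256 <= 287 < 289 = 17^2.
Iterate m_{i+1} = d_i*a_i - m_i, d_{i+1} = (287 - m_{i+1}^2)/d_i, a_{i+1} = floor((a_0 + m_{i+1})/d_{i+1}):
  m_1 = 1*16 - 0 = 16, d_1 = (287 - 16^2)/1 = 31/1 = 31, a_1 = floor((16 + 16)/31) = 1.
  m_2 = 31*1 - 16 = 15, d_2 = (287 - 15^2)/31 = 62/31 = 2, a_2 = floor((16 + 15)/2) = 15.
  m_3 = 2*15 - 15 = 15, d_3 = (287 - 15^2)/2 = 62/2 = 31, a_3 = floor((16 + 15)/31) = 1.
  m_4 = 31*1 - 15 = 16, d_4 = (287 - 16^2)/31 = 31/31 = 1, a_4 = floor((16 + 16)/1) = 32.
  m_5 = 1*32 - 16 = 16, d_5 = (287 - 16^2)/1 = 31/1 = 31: (m_5, d_5) = (m_1, d_1) = (16, 31), so from here the quotients repeat a_1, ..., a_4; the period length is 4.
So sqrt(287) = [16; (1, 15, 1, 32)] with period length k = 4.
k is even, so the fundamental solution of x^2 - 287y^2 = 1 is (p_{k-1}, q_{k-1}) = (p_3, q_3); compute convergents through index 3.
Convergents (p_i = a_i*p_{i-1} + p_{i-2}, q_i = a_i*q_{i-1} + q_{i-2} with p_{-2}=0, p_{-1}=1, q_{-2}=1, q_{-1}=0):
  i=0: a_0=16, p_0 = 16*1 + 0 = 16, q_0 = 16*0 + 1 = 1.
  i=1: a_1=1, p_1 = 1*16 + 1 = 17, q_1 = 1*1 + 0 = 1.
  i=2: a_2=15, p_2 = 15*17 + 16 = 271, q_2 = 15*1 + 1 = 16.
  i=3: a_3=1, p_3 = 1*271 + 17 = 288, q_3 = 1*16 + 1 = 17.
Check: 288^2 - 287*17^2 = 82944 - 82943 = 1, so (x, y) = (288, 17) solves the equation, and by the theorem it is the least positive solution.

(x, y) = (288, 17)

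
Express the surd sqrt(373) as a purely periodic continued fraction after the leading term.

Write x_i = (sqrt(373) + m_i)/d_i with (m_0, d_0) = (0, 1). a_0 = floor(sqrt(373)) = 19, since 19^2 = 361 <= 373 < 400 = 20^2.
Iterate m_{i+1} = d_i*a_i - m_i, d_{i+1} = (373 - m_{i+1}^2)/d_i, a_{i+1} = floor((a_0 + m_{i+1})/d_{i+1}):
  m_1 = 1*19 - 0 = 19, d_1 = (373 - 19^2)/1 = 12/1 = 12, a_1 = floor((19 + 19)/12) = 3.
  m_2 = 12*3 - 19 = 17, d_2 = (373 - 17^2)/12 = 84/12 = 7, a_2 = floor((19 + 17)/7) = 5.
  m_3 = 7*5 - 17 = 18, d_3 = (373 - 18^2)/7 = 49/7 = 7, a_3 = floor((19 + 18)/7) = 5.
  m_4 = 7*5 - 18 = 17, d_4 = (373 - 17^2)/7 = 84/7 = 12, a_4 = floor((19 + 17)/12) = 3.
  m_5 = 12*3 - 17 = 19, d_5 = (373 - 19^2)/12 = 12/12 = 1, a_5 = floor((19 + 19)/1) = 38.
  m_6 = 1*38 - 19 = 19, d_6 = (373 - 19^2)/1 = 12/1 = 12: (m_6, d_6) = (m_1, d_1) = (19, 12), so from here the quotients repeat a_1, ..., a_5; the period length is 5.
Hence the expansion of sqrt(373) is a_0 = 19 followed by the repeating block 3, 5, 5, 3, 38 (period 5).

[19; (3, 5, 5, 3, 38)]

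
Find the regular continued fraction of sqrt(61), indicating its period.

[7; (1, 4, 3, 1, 2, 2, 1, 3, 4, 1, 14)]

Write x_i = (sqrt(61) + m_i)/d_i with (m_0, d_0) = (0, 1). a_0 = floor(sqrt(61)) = 7, since 7^2 = 49 <= 61 < 64 = 8^2.
Iterate m_{i+1} = d_i*a_i - m_i, d_{i+1} = (61 - m_{i+1}^2)/d_i, a_{i+1} = floor((a_0 + m_{i+1})/d_{i+1}):
  m_1 = 1*7 - 0 = 7, d_1 = (61 - 7^2)/1 = 12/1 = 12, a_1 = floor((7 + 7)/12) = 1.
  m_2 = 12*1 - 7 = 5, d_2 = (61 - 5^2)/12 = 36/12 = 3, a_2 = floor((7 + 5)/3) = 4.
  m_3 = 3*4 - 5 = 7, d_3 = (61 - 7^2)/3 = 12/3 = 4, a_3 = floor((7 + 7)/4) = 3.
  m_4 = 4*3 - 7 = 5, d_4 = (61 - 5^2)/4 = 36/4 = 9, a_4 = floor((7 + 5)/9) = 1.
  m_5 = 9*1 - 5 = 4, d_5 = (61 - 4^2)/9 = 45/9 = 5, a_5 = floor((7 + 4)/5) = 2.
  m_6 = 5*2 - 4 = 6, d_6 = (61 - 6^2)/5 = 25/5 = 5, a_6 = floor((7 + 6)/5) = 2.
  m_7 = 5*2 - 6 = 4, d_7 = (61 - 4^2)/5 = 45/5 = 9, a_7 = floor((7 + 4)/9) = 1.
  m_8 = 9*1 - 4 = 5, d_8 = (61 - 5^2)/9 = 36/9 = 4, a_8 = floor((7 + 5)/4) = 3.
  m_9 = 4*3 - 5 = 7, d_9 = (61 - 7^2)/4 = 12/4 = 3, a_9 = floor((7 + 7)/3) = 4.
  m_10 = 3*4 - 7 = 5, d_10 = (61 - 5^2)/3 = 36/3 = 12, a_10 = floor((7 + 5)/12) = 1.
  m_11 = 12*1 - 5 = 7, d_11 = (61 - 7^2)/12 = 12/12 = 1, a_11 = floor((7 + 7)/1) = 14.
  m_12 = 1*14 - 7 = 7, d_12 = (61 - 7^2)/1 = 12/1 = 12: (m_12, d_12) = (m_1, d_1) = (7, 12), so from here the quotients repeat a_1, ..., a_11; the period length is 11.
Hence the expansion of sqrt(61) is a_0 = 7 followed by the repeating block 1, 4, 3, 1, 2, 2, 1, 3, 4, 1, 14 (period 11).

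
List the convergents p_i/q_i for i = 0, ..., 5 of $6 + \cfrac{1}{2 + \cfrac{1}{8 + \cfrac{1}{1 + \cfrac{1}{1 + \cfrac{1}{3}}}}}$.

Using the convergent recurrence p_i = a_i*p_{i-1} + p_{i-2}, q_i = a_i*q_{i-1} + q_{i-2} with p_{-2}=0, p_{-1}=1, q_{-2}=1, q_{-1}=0:
  i=0: a_0=6, p_0 = 6*1 + 0 = 6, q_0 = 6*0 + 1 = 1.
  i=1: a_1=2, p_1 = 2*6 + 1 = 13, q_1 = 2*1 + 0 = 2.
  i=2: a_2=8, p_2 = 8*13 + 6 = 110, q_2 = 8*2 + 1 = 17.
  i=3: a_3=1, p_3 = 1*110 + 13 = 123, q_3 = 1*17 + 2 = 19.
  i=4: a_4=1, p_4 = 1*123 + 110 = 233, q_4 = 1*19 + 17 = 36.
  i=5: a_5=3, p_5 = 3*233 + 123 = 822, q_5 = 3*36 + 19 = 127.

6/1, 13/2, 110/17, 123/19, 233/36, 822/127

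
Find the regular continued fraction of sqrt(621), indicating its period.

Write x_i = (sqrt(621) + m_i)/d_i with (m_0, d_0) = (0, 1). a_0 = floor(sqrt(621)) = 24, since 24^2 = 576 <= 621 < 625 = 25^2.
Iterate m_{i+1} = d_i*a_i - m_i, d_{i+1} = (621 - m_{i+1}^2)/d_i, a_{i+1} = floor((a_0 + m_{i+1})/d_{i+1}):
  m_1 = 1*24 - 0 = 24, d_1 = (621 - 24^2)/1 = 45/1 = 45, a_1 = floor((24 + 24)/45) = 1.
  m_2 = 45*1 - 24 = 21, d_2 = (621 - 21^2)/45 = 180/45 = 4, a_2 = floor((24 + 21)/4) = 11.
  m_3 = 4*11 - 21 = 23, d_3 = (621 - 23^2)/4 = 92/4 = 23, a_3 = floor((24 + 23)/23) = 2.
  m_4 = 23*2 - 23 = 23, d_4 = (621 - 23^2)/23 = 92/23 = 4, a_4 = floor((24 + 23)/4) = 11.
  m_5 = 4*11 - 23 = 21, d_5 = (621 - 21^2)/4 = 180/4 = 45, a_5 = floor((24 + 21)/45) = 1.
  m_6 = 45*1 - 21 = 24, d_6 = (621 - 24^2)/45 = 45/45 = 1, a_6 = floor((24 + 24)/1) = 48.
  m_7 = 1*48 - 24 = 24, d_7 = (621 - 24^2)/1 = 45/1 = 45: (m_7, d_7) = (m_1, d_1) = (24, 45), so from here the quotients repeat a_1, ..., a_6; the period length is 6.
Hence the expansion of sqrt(621) is a_0 = 24 followed by the repeating block 1, 11, 2, 11, 1, 48 (period 6).

[24; (1, 11, 2, 11, 1, 48)]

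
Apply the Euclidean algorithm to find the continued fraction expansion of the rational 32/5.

[6; 2, 2]

Run the Euclidean algorithm on 32 and 5; the successive quotients are the partial quotients a_0, a_1, ... (each step inverts the fractional part left over by the previous one):
  32 = 6*5 + 2, so a_0 = 6.
  5 = 2*2 + 1, so a_1 = 2.
  2 = 2*1 + 0, so a_2 = 2.
The remainder reaches 0 after 3 divisions, so the expansion has 3 partial quotients, read off in order.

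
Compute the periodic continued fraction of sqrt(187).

[13; (1, 2, 13, 2, 1, 26)]

Write x_i = (sqrt(187) + m_i)/d_i with (m_0, d_0) = (0, 1). a_0 = floor(sqrt(187)) = 13, since 13^2 = 169 <= 187 < 196 = 14^2.
Iterate m_{i+1} = d_i*a_i - m_i, d_{i+1} = (187 - m_{i+1}^2)/d_i, a_{i+1} = floor((a_0 + m_{i+1})/d_{i+1}):
  m_1 = 1*13 - 0 = 13, d_1 = (187 - 13^2)/1 = 18/1 = 18, a_1 = floor((13 + 13)/18) = 1.
  m_2 = 18*1 - 13 = 5, d_2 = (187 - 5^2)/18 = 162/18 = 9, a_2 = floor((13 + 5)/9) = 2.
  m_3 = 9*2 - 5 = 13, d_3 = (187 - 13^2)/9 = 18/9 = 2, a_3 = floor((13 + 13)/2) = 13.
  m_4 = 2*13 - 13 = 13, d_4 = (187 - 13^2)/2 = 18/2 = 9, a_4 = floor((13 + 13)/9) = 2.
  m_5 = 9*2 - 13 = 5, d_5 = (187 - 5^2)/9 = 162/9 = 18, a_5 = floor((13 + 5)/18) = 1.
  m_6 = 18*1 - 5 = 13, d_6 = (187 - 13^2)/18 = 18/18 = 1, a_6 = floor((13 + 13)/1) = 26.
  m_7 = 1*26 - 13 = 13, d_7 = (187 - 13^2)/1 = 18/1 = 18: (m_7, d_7) = (m_1, d_1) = (13, 18), so from here the quotients repeat a_1, ..., a_6; the period length is 6.
Hence the expansion of sqrt(187) is a_0 = 13 followed by the repeating block 1, 2, 13, 2, 1, 26 (period 6).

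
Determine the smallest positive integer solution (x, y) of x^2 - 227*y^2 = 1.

First expand sqrt(227) as a continued fraction. With x_i = (sqrt(227) + m_i)/d_i and (m_0, d_0) = (0, 1): a_0 = floor(sqrt(227)) = 15, since 15^2 = 225 <= 227 < 256 = 16^2.
Iterate m_{i+1} = d_i*a_i - m_i, d_{i+1} = (227 - m_{i+1}^2)/d_i, a_{i+1} = floor((a_0 + m_{i+1})/d_{i+1}):
  m_1 = 1*15 - 0 = 15, d_1 = (227 - 15^2)/1 = 2/1 = 2, a_1 = floor((15 + 15)/2) = 15.
  m_2 = 2*15 - 15 = 15, d_2 = (227 - 15^2)/2 = 2/2 = 1, a_2 = floor((15 + 15)/1) = 30.
  m_3 = 1*30 - 15 = 15, d_3 = (227 - 15^2)/1 = 2/1 = 2: (m_3, d_3) = (m_1, d_1) = (15, 2), so from here the quotients repeat a_1, a_2; the period length is 2.
So sqrt(227) = [15; (15, 30)] with period length k = 2.
k is even, so the fundamental solution of x^2 - 227y^2 = 1 is (p_{k-1}, q_{k-1}) = (p_1, q_1); compute convergents through index 1.
Convergents (p_i = a_i*p_{i-1} + p_{i-2}, q_i = a_i*q_{i-1} + q_{i-2} with p_{-2}=0, p_{-1}=1, q_{-2}=1, q_{-1}=0):
  i=0: a_0=15, p_0 = 15*1 + 0 = 15, q_0 = 15*0 + 1 = 1.
  i=1: a_1=15, p_1 = 15*15 + 1 = 226, q_1 = 15*1 + 0 = 15.
Check: 226^2 - 227*15^2 = 51076 - 51075 = 1, so (x, y) = (226, 15) solves the equation, and by the theorem it is the least positive solution.

(x, y) = (226, 15)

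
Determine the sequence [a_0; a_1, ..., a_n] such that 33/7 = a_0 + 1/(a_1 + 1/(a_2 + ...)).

Run the Euclidean algorithm on 33 and 7; the successive quotients are the partial quotients a_0, a_1, ... (each step inverts the fractional part left over by the previous one):
  33 = 4*7 + 5, so a_0 = 4.
  7 = 1*5 + 2, so a_1 = 1.
  5 = 2*2 + 1, so a_2 = 2.
  2 = 2*1 + 0, so a_3 = 2.
The remainder reaches 0 after 4 divisions, so the expansion has 4 partial quotients, read off in order.

[4; 1, 2, 2]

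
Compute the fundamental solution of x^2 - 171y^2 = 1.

(x, y) = (170, 13)

First expand sqrt(171) as a continued fraction. With x_i = (sqrt(171) + m_i)/d_i and (m_0, d_0) = (0, 1): a_0 = floor(sqrt(171)) = 13, since 13^2 = 169 <= 171 < 196 = 14^2.
Iterate m_{i+1} = d_i*a_i - m_i, d_{i+1} = (171 - m_{i+1}^2)/d_i, a_{i+1} = floor((a_0 + m_{i+1})/d_{i+1}):
  m_1 = 1*13 - 0 = 13, d_1 = (171 - 13^2)/1 = 2/1 = 2, a_1 = floor((13 + 13)/2) = 13.
  m_2 = 2*13 - 13 = 13, d_2 = (171 - 13^2)/2 = 2/2 = 1, a_2 = floor((13 + 13)/1) = 26.
  m_3 = 1*26 - 13 = 13, d_3 = (171 - 13^2)/1 = 2/1 = 2: (m_3, d_3) = (m_1, d_1) = (13, 2), so from here the quotients repeat a_1, a_2; the period length is 2.
So sqrt(171) = [13; (13, 26)] with period length k = 2.
k is even, so the fundamental solution of x^2 - 171y^2 = 1 is (p_{k-1}, q_{k-1}) = (p_1, q_1); compute convergents through index 1.
Convergents (p_i = a_i*p_{i-1} + p_{i-2}, q_i = a_i*q_{i-1} + q_{i-2} with p_{-2}=0, p_{-1}=1, q_{-2}=1, q_{-1}=0):
  i=0: a_0=13, p_0 = 13*1 + 0 = 13, q_0 = 13*0 + 1 = 1.
  i=1: a_1=13, p_1 = 13*13 + 1 = 170, q_1 = 13*1 + 0 = 13.
Check: 170^2 - 171*13^2 = 28900 - 28899 = 1, so (x, y) = (170, 13) solves the equation, and by the theorem it is the least positive solution.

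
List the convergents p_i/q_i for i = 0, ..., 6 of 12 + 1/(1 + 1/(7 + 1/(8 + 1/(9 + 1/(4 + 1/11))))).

12/1, 13/1, 103/8, 837/65, 7636/593, 31381/2437, 352827/27400

Using the convergent recurrence p_i = a_i*p_{i-1} + p_{i-2}, q_i = a_i*q_{i-1} + q_{i-2} with p_{-2}=0, p_{-1}=1, q_{-2}=1, q_{-1}=0:
  i=0: a_0=12, p_0 = 12*1 + 0 = 12, q_0 = 12*0 + 1 = 1.
  i=1: a_1=1, p_1 = 1*12 + 1 = 13, q_1 = 1*1 + 0 = 1.
  i=2: a_2=7, p_2 = 7*13 + 12 = 103, q_2 = 7*1 + 1 = 8.
  i=3: a_3=8, p_3 = 8*103 + 13 = 837, q_3 = 8*8 + 1 = 65.
  i=4: a_4=9, p_4 = 9*837 + 103 = 7636, q_4 = 9*65 + 8 = 593.
  i=5: a_5=4, p_5 = 4*7636 + 837 = 31381, q_5 = 4*593 + 65 = 2437.
  i=6: a_6=11, p_6 = 11*31381 + 7636 = 352827, q_6 = 11*2437 + 593 = 27400.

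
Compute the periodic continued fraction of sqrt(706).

Write x_i = (sqrt(706) + m_i)/d_i with (m_0, d_0) = (0, 1). a_0 = floor(sqrt(706)) = 26, since 26^2 = 676 <= 706 < 729 = 27^2.
Iterate m_{i+1} = d_i*a_i - m_i, d_{i+1} = (706 - m_{i+1}^2)/d_i, a_{i+1} = floor((a_0 + m_{i+1})/d_{i+1}):
  m_1 = 1*26 - 0 = 26, d_1 = (706 - 26^2)/1 = 30/1 = 30, a_1 = floor((26 + 26)/30) = 1.
  m_2 = 30*1 - 26 = 4, d_2 = (706 - 4^2)/30 = 690/30 = 23, a_2 = floor((26 + 4)/23) = 1.
  m_3 = 23*1 - 4 = 19, d_3 = (706 - 19^2)/23 = 345/23 = 15, a_3 = floor((26 + 19)/15) = 3.
  m_4 = 15*3 - 19 = 26, d_4 = (706 - 26^2)/15 = 30/15 = 2, a_4 = floor((26 + 26)/2) = 26.
  m_5 = 2*26 - 26 = 26, d_5 = (706 - 26^2)/2 = 30/2 = 15, a_5 = floor((26 + 26)/15) = 3.
  m_6 = 15*3 - 26 = 19, d_6 = (706 - 19^2)/15 = 345/15 = 23, a_6 = floor((26 + 19)/23) = 1.
  m_7 = 23*1 - 19 = 4, d_7 = (706 - 4^2)/23 = 690/23 = 30, a_7 = floor((26 + 4)/30) = 1.
  m_8 = 30*1 - 4 = 26, d_8 = (706 - 26^2)/30 = 30/30 = 1, a_8 = floor((26 + 26)/1) = 52.
  m_9 = 1*52 - 26 = 26, d_9 = (706 - 26^2)/1 = 30/1 = 30: (m_9, d_9) = (m_1, d_1) = (26, 30), so from here the quotients repeat a_1, ..., a_8; the period length is 8.
Hence the expansion of sqrt(706) is a_0 = 26 followed by the repeating block 1, 1, 3, 26, 3, 1, 1, 52 (period 8).

[26; (1, 1, 3, 26, 3, 1, 1, 52)]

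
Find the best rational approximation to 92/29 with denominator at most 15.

19/6

Expand x = 92/29 as a continued fraction with the Euclidean algorithm:
  92 = 3*29 + 5, so a_0 = 3.
  29 = 5*5 + 4, so a_1 = 5.
  5 = 1*4 + 1, so a_2 = 1.
  4 = 4*1 + 0, so a_3 = 4.
so x = [3; 5, 1, 4].
Convergents (p_i = a_i*p_{i-1} + p_{i-2}, q_i = a_i*q_{i-1} + q_{i-2} with p_{-2}=0, p_{-1}=1, q_{-2}=1, q_{-1}=0), until the denominator exceeds 15:
  i=0: a_0=3, p_0 = 3*1 + 0 = 3, q_0 = 3*0 + 1 = 1.
  i=1: a_1=5, p_1 = 5*3 + 1 = 16, q_1 = 5*1 + 0 = 5.
  i=2: a_2=1, p_2 = 1*16 + 3 = 19, q_2 = 1*5 + 1 = 6.
  i=3: a_3=4, p_3 = 4*19 + 16 = 92, q_3 = 4*6 + 5 = 29.
q_3 = 29 > 15, so the last convergent with denominator <= 15 is p_2/q_2 = 19/6.
The closest fraction with denominator <= 15 is either p_2/q_2 or the intermediate fraction (k*p_2 + p_1)/(k*q_2 + q_1) with the largest k >= 1 whose denominator stays <= 15; these approach x as k grows, and every other convergent or intermediate fraction in range is farther away.
Largest k: floor((15 - q_1)/q_2) = floor((15 - 5)/6) = 1.
That gives (1*19 + 16)/(1*6 + 5) = 35/11.
Compare the errors: |x - 19/6| = |92*6 - 19*29|/(29*6) = 1/174, and |x - 35/11| = |92*11 - 35*29|/(29*11) = 3/319.
Cross-multiplying, 1*319 = 319 < 522 = 3*174, so 1/174 is smaller: the convergent 19/6 is closer to x than 35/11.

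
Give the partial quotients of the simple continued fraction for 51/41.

[1; 4, 10]

Run the Euclidean algorithm on 51 and 41; the successive quotients are the partial quotients a_0, a_1, ... (each step inverts the fractional part left over by the previous one):
  51 = 1*41 + 10, so a_0 = 1.
  41 = 4*10 + 1, so a_1 = 4.
  10 = 10*1 + 0, so a_2 = 10.
The remainder reaches 0 after 3 divisions, so the expansion has 3 partial quotients, read off in order.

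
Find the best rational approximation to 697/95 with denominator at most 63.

455/62

Expand x = 697/95 as a continued fraction with the Euclidean algorithm:
  697 = 7*95 + 32, so a_0 = 7.
  95 = 2*32 + 31, so a_1 = 2.
  32 = 1*31 + 1, so a_2 = 1.
  31 = 31*1 + 0, so a_3 = 31.
so x = [7; 2, 1, 31].
Convergents (p_i = a_i*p_{i-1} + p_{i-2}, q_i = a_i*q_{i-1} + q_{i-2} with p_{-2}=0, p_{-1}=1, q_{-2}=1, q_{-1}=0), until the denominator exceeds 63:
  i=0: a_0=7, p_0 = 7*1 + 0 = 7, q_0 = 7*0 + 1 = 1.
  i=1: a_1=2, p_1 = 2*7 + 1 = 15, q_1 = 2*1 + 0 = 2.
  i=2: a_2=1, p_2 = 1*15 + 7 = 22, q_2 = 1*2 + 1 = 3.
  i=3: a_3=31, p_3 = 31*22 + 15 = 697, q_3 = 31*3 + 2 = 95.
q_3 = 95 > 63, so the last convergent with denominator <= 63 is p_2/q_2 = 22/3.
The closest fraction with denominator <= 63 is either p_2/q_2 or the intermediate fraction (k*p_2 + p_1)/(k*q_2 + q_1) with the largest k >= 1 whose denominator stays <= 63; these approach x as k grows, and every other convergent or intermediate fraction in range is farther away.
Largest k: floor((63 - q_1)/q_2) = floor((63 - 2)/3) = 20.
That gives (20*22 + 15)/(20*3 + 2) = 455/62.
Compare the errors: |x - 22/3| = |697*3 - 22*95|/(95*3) = 1/285, and |x - 455/62| = |697*62 - 455*95|/(95*62) = 11/5890.
Cross-multiplying, 11*285 = 3135 < 5890 = 1*5890, so 11/5890 is smaller: the intermediate fraction 455/62 is closer to x than 22/3.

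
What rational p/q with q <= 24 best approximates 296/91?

13/4

Expand x = 296/91 as a continued fraction with the Euclidean algorithm:
  296 = 3*91 + 23, so a_0 = 3.
  91 = 3*23 + 22, so a_1 = 3.
  23 = 1*22 + 1, so a_2 = 1.
  22 = 22*1 + 0, so a_3 = 22.
so x = [3; 3, 1, 22].
Convergents (p_i = a_i*p_{i-1} + p_{i-2}, q_i = a_i*q_{i-1} + q_{i-2} with p_{-2}=0, p_{-1}=1, q_{-2}=1, q_{-1}=0), until the denominator exceeds 24:
  i=0: a_0=3, p_0 = 3*1 + 0 = 3, q_0 = 3*0 + 1 = 1.
  i=1: a_1=3, p_1 = 3*3 + 1 = 10, q_1 = 3*1 + 0 = 3.
  i=2: a_2=1, p_2 = 1*10 + 3 = 13, q_2 = 1*3 + 1 = 4.
  i=3: a_3=22, p_3 = 22*13 + 10 = 296, q_3 = 22*4 + 3 = 91.
q_3 = 91 > 24, so the last convergent with denominator <= 24 is p_2/q_2 = 13/4.
The closest fraction with denominator <= 24 is either p_2/q_2 or the intermediate fraction (k*p_2 + p_1)/(k*q_2 + q_1) with the largest k >= 1 whose denominator stays <= 24; these approach x as k grows, and every other convergent or intermediate fraction in range is farther away.
Largest k: floor((24 - q_1)/q_2) = floor((24 - 3)/4) = 5.
That gives (5*13 + 10)/(5*4 + 3) = 75/23.
Compare the errors: |x - 13/4| = |296*4 - 13*91|/(91*4) = 1/364, and |x - 75/23| = |296*23 - 75*91|/(91*23) = 17/2093.
Cross-multiplying, 1*2093 = 2093 < 6188 = 17*364, so 1/364 is smaller: the convergent 13/4 is closer to x than 75/23.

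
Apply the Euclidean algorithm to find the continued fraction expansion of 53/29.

Run the Euclidean algorithm on 53 and 29; the successive quotients are the partial quotients a_0, a_1, ... (each step inverts the fractional part left over by the previous one):
  53 = 1*29 + 24, so a_0 = 1.
  29 = 1*24 + 5, so a_1 = 1.
  24 = 4*5 + 4, so a_2 = 4.
  5 = 1*4 + 1, so a_3 = 1.
  4 = 4*1 + 0, so a_4 = 4.
The remainder reaches 0 after 5 divisions, so the expansion has 5 partial quotients, read off in order.

[1; 1, 4, 1, 4]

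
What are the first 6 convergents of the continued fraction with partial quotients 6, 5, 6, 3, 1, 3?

6/1, 31/5, 192/31, 607/98, 799/129, 3004/485

Using the convergent recurrence p_i = a_i*p_{i-1} + p_{i-2}, q_i = a_i*q_{i-1} + q_{i-2} with p_{-2}=0, p_{-1}=1, q_{-2}=1, q_{-1}=0:
  i=0: a_0=6, p_0 = 6*1 + 0 = 6, q_0 = 6*0 + 1 = 1.
  i=1: a_1=5, p_1 = 5*6 + 1 = 31, q_1 = 5*1 + 0 = 5.
  i=2: a_2=6, p_2 = 6*31 + 6 = 192, q_2 = 6*5 + 1 = 31.
  i=3: a_3=3, p_3 = 3*192 + 31 = 607, q_3 = 3*31 + 5 = 98.
  i=4: a_4=1, p_4 = 1*607 + 192 = 799, q_4 = 1*98 + 31 = 129.
  i=5: a_5=3, p_5 = 3*799 + 607 = 3004, q_5 = 3*129 + 98 = 485.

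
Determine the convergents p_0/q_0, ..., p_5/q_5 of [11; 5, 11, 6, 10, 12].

Using the convergent recurrence p_i = a_i*p_{i-1} + p_{i-2}, q_i = a_i*q_{i-1} + q_{i-2} with p_{-2}=0, p_{-1}=1, q_{-2}=1, q_{-1}=0:
  i=0: a_0=11, p_0 = 11*1 + 0 = 11, q_0 = 11*0 + 1 = 1.
  i=1: a_1=5, p_1 = 5*11 + 1 = 56, q_1 = 5*1 + 0 = 5.
  i=2: a_2=11, p_2 = 11*56 + 11 = 627, q_2 = 11*5 + 1 = 56.
  i=3: a_3=6, p_3 = 6*627 + 56 = 3818, q_3 = 6*56 + 5 = 341.
  i=4: a_4=10, p_4 = 10*3818 + 627 = 38807, q_4 = 10*341 + 56 = 3466.
  i=5: a_5=12, p_5 = 12*38807 + 3818 = 469502, q_5 = 12*3466 + 341 = 41933.

11/1, 56/5, 627/56, 3818/341, 38807/3466, 469502/41933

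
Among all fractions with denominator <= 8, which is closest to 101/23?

Expand x = 101/23 as a continued fraction with the Euclidean algorithm:
  101 = 4*23 + 9, so a_0 = 4.
  23 = 2*9 + 5, so a_1 = 2.
  9 = 1*5 + 4, so a_2 = 1.
  5 = 1*4 + 1, so a_3 = 1.
  4 = 4*1 + 0, so a_4 = 4.
so x = [4; 2, 1, 1, 4].
Convergents (p_i = a_i*p_{i-1} + p_{i-2}, q_i = a_i*q_{i-1} + q_{i-2} with p_{-2}=0, p_{-1}=1, q_{-2}=1, q_{-1}=0), until the denominator exceeds 8:
  i=0: a_0=4, p_0 = 4*1 + 0 = 4, q_0 = 4*0 + 1 = 1.
  i=1: a_1=2, p_1 = 2*4 + 1 = 9, q_1 = 2*1 + 0 = 2.
  i=2: a_2=1, p_2 = 1*9 + 4 = 13, q_2 = 1*2 + 1 = 3.
  i=3: a_3=1, p_3 = 1*13 + 9 = 22, q_3 = 1*3 + 2 = 5.
  i=4: a_4=4, p_4 = 4*22 + 13 = 101, q_4 = 4*5 + 3 = 23.
q_4 = 23 > 8, so the last convergent with denominator <= 8 is p_3/q_3 = 22/5.
The closest fraction with denominator <= 8 is either p_3/q_3 or the intermediate fraction (k*p_3 + p_2)/(k*q_3 + q_2) with the largest k >= 1 whose denominator stays <= 8; these approach x as k grows, and every other convergent or intermediate fraction in range is farther away.
Largest k: floor((8 - q_2)/q_3) = floor((8 - 3)/5) = 1.
That gives (1*22 + 13)/(1*5 + 3) = 35/8.
Compare the errors: |x - 22/5| = |101*5 - 22*23|/(23*5) = 1/115, and |x - 35/8| = |101*8 - 35*23|/(23*8) = 3/184.
Cross-multiplying, 1*184 = 184 < 345 = 3*115, so 1/115 is smaller: the convergent 22/5 is closer to x than 35/8.

22/5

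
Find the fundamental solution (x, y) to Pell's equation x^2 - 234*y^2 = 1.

(x, y) = (5201, 340)

First expand sqrt(234) as a continued fraction. With x_i = (sqrt(234) + m_i)/d_i and (m_0, d_0) = (0, 1): a_0 = floor(sqrt(234)) = 15, since 15^2 = 225 <= 234 < 256 = 16^2.
Iterate m_{i+1} = d_i*a_i - m_i, d_{i+1} = (234 - m_{i+1}^2)/d_i, a_{i+1} = floor((a_0 + m_{i+1})/d_{i+1}):
  m_1 = 1*15 - 0 = 15, d_1 = (234 - 15^2)/1 = 9/1 = 9, a_1 = floor((15 + 15)/9) = 3.
  m_2 = 9*3 - 15 = 12, d_2 = (234 - 12^2)/9 = 90/9 = 10, a_2 = floor((15 + 12)/10) = 2.
  m_3 = 10*2 - 12 = 8, d_3 = (234 - 8^2)/10 = 170/10 = 17, a_3 = floor((15 + 8)/17) = 1.
  m_4 = 17*1 - 8 = 9, d_4 = (234 - 9^2)/17 = 153/17 = 9, a_4 = floor((15 + 9)/9) = 2.
  m_5 = 9*2 - 9 = 9, d_5 = (234 - 9^2)/9 = 153/9 = 17, a_5 = floor((15 + 9)/17) = 1.
  m_6 = 17*1 - 9 = 8, d_6 = (234 - 8^2)/17 = 170/17 = 10, a_6 = floor((15 + 8)/10) = 2.
  m_7 = 10*2 - 8 = 12, d_7 = (234 - 12^2)/10 = 90/10 = 9, a_7 = floor((15 + 12)/9) = 3.
  m_8 = 9*3 - 12 = 15, d_8 = (234 - 15^2)/9 = 9/9 = 1, a_8 = floor((15 + 15)/1) = 30.
  m_9 = 1*30 - 15 = 15, d_9 = (234 - 15^2)/1 = 9/1 = 9: (m_9, d_9) = (m_1, d_1) = (15, 9), so from here the quotients repeat a_1, ..., a_8; the period length is 8.
So sqrt(234) = [15; (3, 2, 1, 2, 1, 2, 3, 30)] with period length k = 8.
k is even, so the fundamental solution of x^2 - 234y^2 = 1 is (p_{k-1}, q_{k-1}) = (p_7, q_7); compute convergents through index 7.
Convergents (p_i = a_i*p_{i-1} + p_{i-2}, q_i = a_i*q_{i-1} + q_{i-2} with p_{-2}=0, p_{-1}=1, q_{-2}=1, q_{-1}=0):
  i=0: a_0=15, p_0 = 15*1 + 0 = 15, q_0 = 15*0 + 1 = 1.
  i=1: a_1=3, p_1 = 3*15 + 1 = 46, q_1 = 3*1 + 0 = 3.
  i=2: a_2=2, p_2 = 2*46 + 15 = 107, q_2 = 2*3 + 1 = 7.
  i=3: a_3=1, p_3 = 1*107 + 46 = 153, q_3 = 1*7 + 3 = 10.
  i=4: a_4=2, p_4 = 2*153 + 107 = 413, q_4 = 2*10 + 7 = 27.
  i=5: a_5=1, p_5 = 1*413 + 153 = 566, q_5 = 1*27 + 10 = 37.
  i=6: a_6=2, p_6 = 2*566 + 413 = 1545, q_6 = 2*37 + 27 = 101.
  i=7: a_7=3, p_7 = 3*1545 + 566 = 5201, q_7 = 3*101 + 37 = 340.
Check: 5201^2 - 234*340^2 = 27050401 - 27050400 = 1, so (x, y) = (5201, 340) solves the equation, and by the theorem it is the least positive solution.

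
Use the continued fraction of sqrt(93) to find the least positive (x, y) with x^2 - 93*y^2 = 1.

(x, y) = (12151, 1260)

First expand sqrt(93) as a continued fraction. With x_i = (sqrt(93) + m_i)/d_i and (m_0, d_0) = (0, 1): a_0 = floor(sqrt(93)) = 9, since 9^2 = 81 <= 93 < 100 = 10^2.
Iterate m_{i+1} = d_i*a_i - m_i, d_{i+1} = (93 - m_{i+1}^2)/d_i, a_{i+1} = floor((a_0 + m_{i+1})/d_{i+1}):
  m_1 = 1*9 - 0 = 9, d_1 = (93 - 9^2)/1 = 12/1 = 12, a_1 = floor((9 + 9)/12) = 1.
  m_2 = 12*1 - 9 = 3, d_2 = (93 - 3^2)/12 = 84/12 = 7, a_2 = floor((9 + 3)/7) = 1.
  m_3 = 7*1 - 3 = 4, d_3 = (93 - 4^2)/7 = 77/7 = 11, a_3 = floor((9 + 4)/11) = 1.
  m_4 = 11*1 - 4 = 7, d_4 = (93 - 7^2)/11 = 44/11 = 4, a_4 = floor((9 + 7)/4) = 4.
  m_5 = 4*4 - 7 = 9, d_5 = (93 - 9^2)/4 = 12/4 = 3, a_5 = floor((9 + 9)/3) = 6.
  m_6 = 3*6 - 9 = 9, d_6 = (93 - 9^2)/3 = 12/3 = 4, a_6 = floor((9 + 9)/4) = 4.
  m_7 = 4*4 - 9 = 7, d_7 = (93 - 7^2)/4 = 44/4 = 11, a_7 = floor((9 + 7)/11) = 1.
  m_8 = 11*1 - 7 = 4, d_8 = (93 - 4^2)/11 = 77/11 = 7, a_8 = floor((9 + 4)/7) = 1.
  m_9 = 7*1 - 4 = 3, d_9 = (93 - 3^2)/7 = 84/7 = 12, a_9 = floor((9 + 3)/12) = 1.
  m_10 = 12*1 - 3 = 9, d_10 = (93 - 9^2)/12 = 12/12 = 1, a_10 = floor((9 + 9)/1) = 18.
  m_11 = 1*18 - 9 = 9, d_11 = (93 - 9^2)/1 = 12/1 = 12: (m_11, d_11) = (m_1, d_1) = (9, 12), so from here the quotients repeat a_1, ..., a_10; the period length is 10.
So sqrt(93) = [9; (1, 1, 1, 4, 6, 4, 1, 1, 1, 18)] with period length k = 10.
k is even, so the fundamental solution of x^2 - 93y^2 = 1 is (p_{k-1}, q_{k-1}) = (p_9, q_9); compute convergents through index 9.
Convergents (p_i = a_i*p_{i-1} + p_{i-2}, q_i = a_i*q_{i-1} + q_{i-2} with p_{-2}=0, p_{-1}=1, q_{-2}=1, q_{-1}=0):
  i=0: a_0=9, p_0 = 9*1 + 0 = 9, q_0 = 9*0 + 1 = 1.
  i=1: a_1=1, p_1 = 1*9 + 1 = 10, q_1 = 1*1 + 0 = 1.
  i=2: a_2=1, p_2 = 1*10 + 9 = 19, q_2 = 1*1 + 1 = 2.
  i=3: a_3=1, p_3 = 1*19 + 10 = 29, q_3 = 1*2 + 1 = 3.
  i=4: a_4=4, p_4 = 4*29 + 19 = 135, q_4 = 4*3 + 2 = 14.
  i=5: a_5=6, p_5 = 6*135 + 29 = 839, q_5 = 6*14 + 3 = 87.
  i=6: a_6=4, p_6 = 4*839 + 135 = 3491, q_6 = 4*87 + 14 = 362.
  i=7: a_7=1, p_7 = 1*3491 + 839 = 4330, q_7 = 1*362 + 87 = 449.
  i=8: a_8=1, p_8 = 1*4330 + 3491 = 7821, q_8 = 1*449 + 362 = 811.
  i=9: a_9=1, p_9 = 1*7821 + 4330 = 12151, q_9 = 1*811 + 449 = 1260.
Check: 12151^2 - 93*1260^2 = 147646801 - 147646800 = 1, so (x, y) = (12151, 1260) solves the equation, and by the theorem it is the least positive solution.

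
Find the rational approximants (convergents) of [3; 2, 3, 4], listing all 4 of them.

3/1, 7/2, 24/7, 103/30

Using the convergent recurrence p_i = a_i*p_{i-1} + p_{i-2}, q_i = a_i*q_{i-1} + q_{i-2} with p_{-2}=0, p_{-1}=1, q_{-2}=1, q_{-1}=0:
  i=0: a_0=3, p_0 = 3*1 + 0 = 3, q_0 = 3*0 + 1 = 1.
  i=1: a_1=2, p_1 = 2*3 + 1 = 7, q_1 = 2*1 + 0 = 2.
  i=2: a_2=3, p_2 = 3*7 + 3 = 24, q_2 = 3*2 + 1 = 7.
  i=3: a_3=4, p_3 = 4*24 + 7 = 103, q_3 = 4*7 + 2 = 30.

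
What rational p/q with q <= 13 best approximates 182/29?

Expand x = 182/29 as a continued fraction with the Euclidean algorithm:
  182 = 6*29 + 8, so a_0 = 6.
  29 = 3*8 + 5, so a_1 = 3.
  8 = 1*5 + 3, so a_2 = 1.
  5 = 1*3 + 2, so a_3 = 1.
  3 = 1*2 + 1, so a_4 = 1.
  2 = 2*1 + 0, so a_5 = 2.
so x = [6; 3, 1, 1, 1, 2].
Convergents (p_i = a_i*p_{i-1} + p_{i-2}, q_i = a_i*q_{i-1} + q_{i-2} with p_{-2}=0, p_{-1}=1, q_{-2}=1, q_{-1}=0), until the denominator exceeds 13:
  i=0: a_0=6, p_0 = 6*1 + 0 = 6, q_0 = 6*0 + 1 = 1.
  i=1: a_1=3, p_1 = 3*6 + 1 = 19, q_1 = 3*1 + 0 = 3.
  i=2: a_2=1, p_2 = 1*19 + 6 = 25, q_2 = 1*3 + 1 = 4.
  i=3: a_3=1, p_3 = 1*25 + 19 = 44, q_3 = 1*4 + 3 = 7.
  i=4: a_4=1, p_4 = 1*44 + 25 = 69, q_4 = 1*7 + 4 = 11.
  i=5: a_5=2, p_5 = 2*69 + 44 = 182, q_5 = 2*11 + 7 = 29.
q_5 = 29 > 13, so the last convergent with denominator <= 13 is p_4/q_4 = 69/11.
The closest fraction with denominator <= 13 is either p_4/q_4 or the intermediate fraction (k*p_4 + p_3)/(k*q_4 + q_3) with the largest k >= 1 whose denominator stays <= 13; these approach x as k grows, and every other convergent or intermediate fraction in range is farther away.
Largest k: floor((13 - q_3)/q_4) = floor((13 - 7)/11) = 0.
Since k = 0, no intermediate fraction beyond p_4/q_4 has denominator <= 13, so the convergent 69/11 is the closest (its error is |182*11 - 69*29|/(29*11) = 1/319).

69/11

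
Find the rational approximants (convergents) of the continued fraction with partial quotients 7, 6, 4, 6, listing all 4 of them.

7/1, 43/6, 179/25, 1117/156

Using the convergent recurrence p_i = a_i*p_{i-1} + p_{i-2}, q_i = a_i*q_{i-1} + q_{i-2} with p_{-2}=0, p_{-1}=1, q_{-2}=1, q_{-1}=0:
  i=0: a_0=7, p_0 = 7*1 + 0 = 7, q_0 = 7*0 + 1 = 1.
  i=1: a_1=6, p_1 = 6*7 + 1 = 43, q_1 = 6*1 + 0 = 6.
  i=2: a_2=4, p_2 = 4*43 + 7 = 179, q_2 = 4*6 + 1 = 25.
  i=3: a_3=6, p_3 = 6*179 + 43 = 1117, q_3 = 6*25 + 6 = 156.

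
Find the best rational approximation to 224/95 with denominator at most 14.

33/14

Expand x = 224/95 as a continued fraction with the Euclidean algorithm:
  224 = 2*95 + 34, so a_0 = 2.
  95 = 2*34 + 27, so a_1 = 2.
  34 = 1*27 + 7, so a_2 = 1.
  27 = 3*7 + 6, so a_3 = 3.
  7 = 1*6 + 1, so a_4 = 1.
  6 = 6*1 + 0, so a_5 = 6.
so x = [2; 2, 1, 3, 1, 6].
Convergents (p_i = a_i*p_{i-1} + p_{i-2}, q_i = a_i*q_{i-1} + q_{i-2} with p_{-2}=0, p_{-1}=1, q_{-2}=1, q_{-1}=0), until the denominator exceeds 14:
  i=0: a_0=2, p_0 = 2*1 + 0 = 2, q_0 = 2*0 + 1 = 1.
  i=1: a_1=2, p_1 = 2*2 + 1 = 5, q_1 = 2*1 + 0 = 2.
  i=2: a_2=1, p_2 = 1*5 + 2 = 7, q_2 = 1*2 + 1 = 3.
  i=3: a_3=3, p_3 = 3*7 + 5 = 26, q_3 = 3*3 + 2 = 11.
  i=4: a_4=1, p_4 = 1*26 + 7 = 33, q_4 = 1*11 + 3 = 14.
  i=5: a_5=6, p_5 = 6*33 + 26 = 224, q_5 = 6*14 + 11 = 95.
q_5 = 95 > 14, so the last convergent with denominator <= 14 is p_4/q_4 = 33/14.
The closest fraction with denominator <= 14 is either p_4/q_4 or the intermediate fraction (k*p_4 + p_3)/(k*q_4 + q_3) with the largest k >= 1 whose denominator stays <= 14; these approach x as k grows, and every other convergent or intermediate fraction in range is farther away.
Largest k: floor((14 - q_3)/q_4) = floor((14 - 11)/14) = 0.
Since k = 0, no intermediate fraction beyond p_4/q_4 has denominator <= 14, so the convergent 33/14 is the closest (its error is |224*14 - 33*95|/(95*14) = 1/1330).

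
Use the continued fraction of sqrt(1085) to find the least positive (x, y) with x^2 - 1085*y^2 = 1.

(x, y) = (17919, 544)

First expand sqrt(1085) as a continued fraction. With x_i = (sqrt(1085) + m_i)/d_i and (m_0, d_0) = (0, 1): a_0 = floor(sqrt(1085)) = 32, since 32^2 = 1024 <= 1085 < 1089 = 33^2.
Iterate m_{i+1} = d_i*a_i - m_i, d_{i+1} = (1085 - m_{i+1}^2)/d_i, a_{i+1} = floor((a_0 + m_{i+1})/d_{i+1}):
  m_1 = 1*32 - 0 = 32, d_1 = (1085 - 32^2)/1 = 61/1 = 61, a_1 = floor((32 + 32)/61) = 1.
  m_2 = 61*1 - 32 = 29, d_2 = (1085 - 29^2)/61 = 244/61 = 4, a_2 = floor((32 + 29)/4) = 15.
  m_3 = 4*15 - 29 = 31, d_3 = (1085 - 31^2)/4 = 124/4 = 31, a_3 = floor((32 + 31)/31) = 2.
  m_4 = 31*2 - 31 = 31, d_4 = (1085 - 31^2)/31 = 124/31 = 4, a_4 = floor((32 + 31)/4) = 15.
  m_5 = 4*15 - 31 = 29, d_5 = (1085 - 29^2)/4 = 244/4 = 61, a_5 = floor((32 + 29)/61) = 1.
  m_6 = 61*1 - 29 = 32, d_6 = (1085 - 32^2)/61 = 61/61 = 1, a_6 = floor((32 + 32)/1) = 64.
  m_7 = 1*64 - 32 = 32, d_7 = (1085 - 32^2)/1 = 61/1 = 61: (m_7, d_7) = (m_1, d_1) = (32, 61), so from here the quotients repeat a_1, ..., a_6; the period length is 6.
So sqrt(1085) = [32; (1, 15, 2, 15, 1, 64)] with period length k = 6.
k is even, so the fundamental solution of x^2 - 1085y^2 = 1 is (p_{k-1}, q_{k-1}) = (p_5, q_5); compute convergents through index 5.
Convergents (p_i = a_i*p_{i-1} + p_{i-2}, q_i = a_i*q_{i-1} + q_{i-2} with p_{-2}=0, p_{-1}=1, q_{-2}=1, q_{-1}=0):
  i=0: a_0=32, p_0 = 32*1 + 0 = 32, q_0 = 32*0 + 1 = 1.
  i=1: a_1=1, p_1 = 1*32 + 1 = 33, q_1 = 1*1 + 0 = 1.
  i=2: a_2=15, p_2 = 15*33 + 32 = 527, q_2 = 15*1 + 1 = 16.
  i=3: a_3=2, p_3 = 2*527 + 33 = 1087, q_3 = 2*16 + 1 = 33.
  i=4: a_4=15, p_4 = 15*1087 + 527 = 16832, q_4 = 15*33 + 16 = 511.
  i=5: a_5=1, p_5 = 1*16832 + 1087 = 17919, q_5 = 1*511 + 33 = 544.
Check: 17919^2 - 1085*544^2 = 321090561 - 321090560 = 1, so (x, y) = (17919, 544) solves the equation, and by the theorem it is the least positive solution.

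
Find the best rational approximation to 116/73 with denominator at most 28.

27/17

Expand x = 116/73 as a continued fraction with the Euclidean algorithm:
  116 = 1*73 + 43, so a_0 = 1.
  73 = 1*43 + 30, so a_1 = 1.
  43 = 1*30 + 13, so a_2 = 1.
  30 = 2*13 + 4, so a_3 = 2.
  13 = 3*4 + 1, so a_4 = 3.
  4 = 4*1 + 0, so a_5 = 4.
so x = [1; 1, 1, 2, 3, 4].
Convergents (p_i = a_i*p_{i-1} + p_{i-2}, q_i = a_i*q_{i-1} + q_{i-2} with p_{-2}=0, p_{-1}=1, q_{-2}=1, q_{-1}=0), until the denominator exceeds 28:
  i=0: a_0=1, p_0 = 1*1 + 0 = 1, q_0 = 1*0 + 1 = 1.
  i=1: a_1=1, p_1 = 1*1 + 1 = 2, q_1 = 1*1 + 0 = 1.
  i=2: a_2=1, p_2 = 1*2 + 1 = 3, q_2 = 1*1 + 1 = 2.
  i=3: a_3=2, p_3 = 2*3 + 2 = 8, q_3 = 2*2 + 1 = 5.
  i=4: a_4=3, p_4 = 3*8 + 3 = 27, q_4 = 3*5 + 2 = 17.
  i=5: a_5=4, p_5 = 4*27 + 8 = 116, q_5 = 4*17 + 5 = 73.
q_5 = 73 > 28, so the last convergent with denominator <= 28 is p_4/q_4 = 27/17.
The closest fraction with denominator <= 28 is either p_4/q_4 or the intermediate fraction (k*p_4 + p_3)/(k*q_4 + q_3) with the largest k >= 1 whose denominator stays <= 28; these approach x as k grows, and every other convergent or intermediate fraction in range is farther away.
Largest k: floor((28 - q_3)/q_4) = floor((28 - 5)/17) = 1.
That gives (1*27 + 8)/(1*17 + 5) = 35/22.
Compare the errors: |x - 27/17| = |116*17 - 27*73|/(73*17) = 1/1241, and |x - 35/22| = |116*22 - 35*73|/(73*22) = 3/1606.
Cross-multiplying, 1*1606 = 1606 < 3723 = 3*1241, so 1/1241 is smaller: the convergent 27/17 is closer to x than 35/22.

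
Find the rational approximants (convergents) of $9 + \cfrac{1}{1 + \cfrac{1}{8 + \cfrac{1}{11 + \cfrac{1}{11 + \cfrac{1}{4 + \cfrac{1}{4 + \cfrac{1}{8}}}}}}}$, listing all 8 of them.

Using the convergent recurrence p_i = a_i*p_{i-1} + p_{i-2}, q_i = a_i*q_{i-1} + q_{i-2} with p_{-2}=0, p_{-1}=1, q_{-2}=1, q_{-1}=0:
  i=0: a_0=9, p_0 = 9*1 + 0 = 9, q_0 = 9*0 + 1 = 1.
  i=1: a_1=1, p_1 = 1*9 + 1 = 10, q_1 = 1*1 + 0 = 1.
  i=2: a_2=8, p_2 = 8*10 + 9 = 89, q_2 = 8*1 + 1 = 9.
  i=3: a_3=11, p_3 = 11*89 + 10 = 989, q_3 = 11*9 + 1 = 100.
  i=4: a_4=11, p_4 = 11*989 + 89 = 10968, q_4 = 11*100 + 9 = 1109.
  i=5: a_5=4, p_5 = 4*10968 + 989 = 44861, q_5 = 4*1109 + 100 = 4536.
  i=6: a_6=4, p_6 = 4*44861 + 10968 = 190412, q_6 = 4*4536 + 1109 = 19253.
  i=7: a_7=8, p_7 = 8*190412 + 44861 = 1568157, q_7 = 8*19253 + 4536 = 158560.

9/1, 10/1, 89/9, 989/100, 10968/1109, 44861/4536, 190412/19253, 1568157/158560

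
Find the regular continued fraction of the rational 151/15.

Run the Euclidean algorithm on 151 and 15; the successive quotients are the partial quotients a_0, a_1, ... (each step inverts the fractional part left over by the previous one):
  151 = 10*15 + 1, so a_0 = 10.
  15 = 15*1 + 0, so a_1 = 15.
The remainder reaches 0 after 2 divisions, so the expansion has 2 partial quotients, read off in order.

[10; 15]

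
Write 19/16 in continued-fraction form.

Run the Euclidean algorithm on 19 and 16; the successive quotients are the partial quotients a_0, a_1, ... (each step inverts the fractional part left over by the previous one):
  19 = 1*16 + 3, so a_0 = 1.
  16 = 5*3 + 1, so a_1 = 5.
  3 = 3*1 + 0, so a_2 = 3.
The remainder reaches 0 after 3 divisions, so the expansion has 3 partial quotients, read off in order.

[1; 5, 3]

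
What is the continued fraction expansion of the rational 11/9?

Run the Euclidean algorithm on 11 and 9; the successive quotients are the partial quotients a_0, a_1, ... (each step inverts the fractional part left over by the previous one):
  11 = 1*9 + 2, so a_0 = 1.
  9 = 4*2 + 1, so a_1 = 4.
  2 = 2*1 + 0, so a_2 = 2.
The remainder reaches 0 after 3 divisions, so the expansion has 3 partial quotients, read off in order.

[1; 4, 2]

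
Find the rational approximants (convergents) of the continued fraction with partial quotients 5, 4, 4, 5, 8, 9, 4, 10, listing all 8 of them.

Using the convergent recurrence p_i = a_i*p_{i-1} + p_{i-2}, q_i = a_i*q_{i-1} + q_{i-2} with p_{-2}=0, p_{-1}=1, q_{-2}=1, q_{-1}=0:
  i=0: a_0=5, p_0 = 5*1 + 0 = 5, q_0 = 5*0 + 1 = 1.
  i=1: a_1=4, p_1 = 4*5 + 1 = 21, q_1 = 4*1 + 0 = 4.
  i=2: a_2=4, p_2 = 4*21 + 5 = 89, q_2 = 4*4 + 1 = 17.
  i=3: a_3=5, p_3 = 5*89 + 21 = 466, q_3 = 5*17 + 4 = 89.
  i=4: a_4=8, p_4 = 8*466 + 89 = 3817, q_4 = 8*89 + 17 = 729.
  i=5: a_5=9, p_5 = 9*3817 + 466 = 34819, q_5 = 9*729 + 89 = 6650.
  i=6: a_6=4, p_6 = 4*34819 + 3817 = 143093, q_6 = 4*6650 + 729 = 27329.
  i=7: a_7=10, p_7 = 10*143093 + 34819 = 1465749, q_7 = 10*27329 + 6650 = 279940.

5/1, 21/4, 89/17, 466/89, 3817/729, 34819/6650, 143093/27329, 1465749/279940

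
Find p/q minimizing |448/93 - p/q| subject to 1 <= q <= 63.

289/60

Expand x = 448/93 as a continued fraction with the Euclidean algorithm:
  448 = 4*93 + 76, so a_0 = 4.
  93 = 1*76 + 17, so a_1 = 1.
  76 = 4*17 + 8, so a_2 = 4.
  17 = 2*8 + 1, so a_3 = 2.
  8 = 8*1 + 0, so a_4 = 8.
so x = [4; 1, 4, 2, 8].
Convergents (p_i = a_i*p_{i-1} + p_{i-2}, q_i = a_i*q_{i-1} + q_{i-2} with p_{-2}=0, p_{-1}=1, q_{-2}=1, q_{-1}=0), until the denominator exceeds 63:
  i=0: a_0=4, p_0 = 4*1 + 0 = 4, q_0 = 4*0 + 1 = 1.
  i=1: a_1=1, p_1 = 1*4 + 1 = 5, q_1 = 1*1 + 0 = 1.
  i=2: a_2=4, p_2 = 4*5 + 4 = 24, q_2 = 4*1 + 1 = 5.
  i=3: a_3=2, p_3 = 2*24 + 5 = 53, q_3 = 2*5 + 1 = 11.
  i=4: a_4=8, p_4 = 8*53 + 24 = 448, q_4 = 8*11 + 5 = 93.
q_4 = 93 > 63, so the last convergent with denominator <= 63 is p_3/q_3 = 53/11.
The closest fraction with denominator <= 63 is either p_3/q_3 or the intermediate fraction (k*p_3 + p_2)/(k*q_3 + q_2) with the largest k >= 1 whose denominator stays <= 63; these approach x as k grows, and every other convergent or intermediate fraction in range is farther away.
Largest k: floor((63 - q_2)/q_3) = floor((63 - 5)/11) = 5.
That gives (5*53 + 24)/(5*11 + 5) = 289/60.
Compare the errors: |x - 53/11| = |448*11 - 53*93|/(93*11) = 1/1023, and |x - 289/60| = |448*60 - 289*93|/(93*60) = 3/5580.
Cross-multiplying, 3*1023 = 3069 < 5580 = 1*5580, so 3/5580 is smaller: the intermediate fraction 289/60 is closer to x than 53/11.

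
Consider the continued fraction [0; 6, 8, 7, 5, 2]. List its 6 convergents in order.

0/1, 1/6, 8/49, 57/349, 293/1794, 643/3937

Using the convergent recurrence p_i = a_i*p_{i-1} + p_{i-2}, q_i = a_i*q_{i-1} + q_{i-2} with p_{-2}=0, p_{-1}=1, q_{-2}=1, q_{-1}=0:
  i=0: a_0=0, p_0 = 0*1 + 0 = 0, q_0 = 0*0 + 1 = 1.
  i=1: a_1=6, p_1 = 6*0 + 1 = 1, q_1 = 6*1 + 0 = 6.
  i=2: a_2=8, p_2 = 8*1 + 0 = 8, q_2 = 8*6 + 1 = 49.
  i=3: a_3=7, p_3 = 7*8 + 1 = 57, q_3 = 7*49 + 6 = 349.
  i=4: a_4=5, p_4 = 5*57 + 8 = 293, q_4 = 5*349 + 49 = 1794.
  i=5: a_5=2, p_5 = 2*293 + 57 = 643, q_5 = 2*1794 + 349 = 3937.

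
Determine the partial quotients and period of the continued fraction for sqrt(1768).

[42; (21, 84)]

Write x_i = (sqrt(1768) + m_i)/d_i with (m_0, d_0) = (0, 1). a_0 = floor(sqrt(1768)) = 42, since 42^2 = 1764 <= 1768 < 1849 = 43^2.
Iterate m_{i+1} = d_i*a_i - m_i, d_{i+1} = (1768 - m_{i+1}^2)/d_i, a_{i+1} = floor((a_0 + m_{i+1})/d_{i+1}):
  m_1 = 1*42 - 0 = 42, d_1 = (1768 - 42^2)/1 = 4/1 = 4, a_1 = floor((42 + 42)/4) = 21.
  m_2 = 4*21 - 42 = 42, d_2 = (1768 - 42^2)/4 = 4/4 = 1, a_2 = floor((42 + 42)/1) = 84.
  m_3 = 1*84 - 42 = 42, d_3 = (1768 - 42^2)/1 = 4/1 = 4: (m_3, d_3) = (m_1, d_1) = (42, 4), so from here the quotients repeat a_1, a_2; the period length is 2.
Hence the expansion of sqrt(1768) is a_0 = 42 followed by the repeating block 21, 84 (period 2).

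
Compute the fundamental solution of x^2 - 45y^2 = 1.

First expand sqrt(45) as a continued fraction. With x_i = (sqrt(45) + m_i)/d_i and (m_0, d_0) = (0, 1): a_0 = floor(sqrt(45)) = 6, since 6^2 = 36 <= 45 < 49 = 7^2.
Iterate m_{i+1} = d_i*a_i - m_i, d_{i+1} = (45 - m_{i+1}^2)/d_i, a_{i+1} = floor((a_0 + m_{i+1})/d_{i+1}):
  m_1 = 1*6 - 0 = 6, d_1 = (45 - 6^2)/1 = 9/1 = 9, a_1 = floor((6 + 6)/9) = 1.
  m_2 = 9*1 - 6 = 3, d_2 = (45 - 3^2)/9 = 36/9 = 4, a_2 = floor((6 + 3)/4) = 2.
  m_3 = 4*2 - 3 = 5, d_3 = (45 - 5^2)/4 = 20/4 = 5, a_3 = floor((6 + 5)/5) = 2.
  m_4 = 5*2 - 5 = 5, d_4 = (45 - 5^2)/5 = 20/5 = 4, a_4 = floor((6 + 5)/4) = 2.
  m_5 = 4*2 - 5 = 3, d_5 = (45 - 3^2)/4 = 36/4 = 9, a_5 = floor((6 + 3)/9) = 1.
  m_6 = 9*1 - 3 = 6, d_6 = (45 - 6^2)/9 = 9/9 = 1, a_6 = floor((6 + 6)/1) = 12.
  m_7 = 1*12 - 6 = 6, d_7 = (45 - 6^2)/1 = 9/1 = 9: (m_7, d_7) = (m_1, d_1) = (6, 9), so from here the quotients repeat a_1, ..., a_6; the period length is 6.
So sqrt(45) = [6; (1, 2, 2, 2, 1, 12)] with period length k = 6.
k is even, so the fundamental solution of x^2 - 45y^2 = 1 is (p_{k-1}, q_{k-1}) = (p_5, q_5); compute convergents through index 5.
Convergents (p_i = a_i*p_{i-1} + p_{i-2}, q_i = a_i*q_{i-1} + q_{i-2} with p_{-2}=0, p_{-1}=1, q_{-2}=1, q_{-1}=0):
  i=0: a_0=6, p_0 = 6*1 + 0 = 6, q_0 = 6*0 + 1 = 1.
  i=1: a_1=1, p_1 = 1*6 + 1 = 7, q_1 = 1*1 + 0 = 1.
  i=2: a_2=2, p_2 = 2*7 + 6 = 20, q_2 = 2*1 + 1 = 3.
  i=3: a_3=2, p_3 = 2*20 + 7 = 47, q_3 = 2*3 + 1 = 7.
  i=4: a_4=2, p_4 = 2*47 + 20 = 114, q_4 = 2*7 + 3 = 17.
  i=5: a_5=1, p_5 = 1*114 + 47 = 161, q_5 = 1*17 + 7 = 24.
Check: 161^2 - 45*24^2 = 25921 - 25920 = 1, so (x, y) = (161, 24) solves the equation, and by the theorem it is the least positive solution.

(x, y) = (161, 24)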